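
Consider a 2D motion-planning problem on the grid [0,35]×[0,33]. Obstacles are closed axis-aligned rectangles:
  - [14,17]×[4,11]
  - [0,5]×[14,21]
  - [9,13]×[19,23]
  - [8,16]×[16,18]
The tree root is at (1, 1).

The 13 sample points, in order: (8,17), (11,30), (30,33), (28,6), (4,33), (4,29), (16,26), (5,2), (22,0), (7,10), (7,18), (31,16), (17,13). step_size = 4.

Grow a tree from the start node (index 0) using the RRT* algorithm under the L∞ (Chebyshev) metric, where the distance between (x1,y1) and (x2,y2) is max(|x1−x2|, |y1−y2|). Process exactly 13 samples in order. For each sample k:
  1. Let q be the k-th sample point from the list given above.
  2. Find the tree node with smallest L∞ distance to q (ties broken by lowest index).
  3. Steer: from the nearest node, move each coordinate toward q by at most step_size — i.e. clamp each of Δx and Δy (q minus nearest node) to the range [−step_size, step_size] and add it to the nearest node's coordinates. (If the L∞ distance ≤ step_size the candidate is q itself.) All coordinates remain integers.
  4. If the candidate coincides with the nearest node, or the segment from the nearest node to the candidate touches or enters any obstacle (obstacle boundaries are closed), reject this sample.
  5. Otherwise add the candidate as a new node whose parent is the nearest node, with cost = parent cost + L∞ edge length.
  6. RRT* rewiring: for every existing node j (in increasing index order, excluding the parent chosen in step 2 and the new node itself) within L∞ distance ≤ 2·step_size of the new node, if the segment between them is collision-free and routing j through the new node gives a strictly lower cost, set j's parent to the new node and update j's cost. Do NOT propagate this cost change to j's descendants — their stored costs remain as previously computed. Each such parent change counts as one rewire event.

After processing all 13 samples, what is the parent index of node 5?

Parent of node 5: 2

1. q=(8,17) nearest=0 d=16 new=(5,5) → add node 1 parent=0 cost=4
2. q=(11,30) nearest=1 d=25 new=(9,9) → add node 2 parent=1 cost=8
3. q=(30,33) nearest=2 d=24 new=(13,13) → add node 3 parent=2 cost=12
4. q=(28,6) nearest=3 d=15 new=(17,9) → blocked by [14,17]×[4,11], reject
5. q=(4,33) nearest=3 d=20 new=(9,17) → blocked by [8,16]×[16,18], reject
6. q=(4,29) nearest=3 d=16 new=(9,17) → blocked by [8,16]×[16,18], reject
7. q=(16,26) nearest=3 d=13 new=(16,17) → blocked by [8,16]×[16,18], reject
8. q=(5,2) nearest=1 d=3 new=(5,2) → add node 4 parent=1 cost=7
9. q=(22,0) nearest=2 d=13 new=(13,5) → add node 5 parent=2 cost=12
10. q=(7,10) nearest=2 d=2 new=(7,10) → add node 6 parent=2 cost=10
11. q=(7,18) nearest=3 d=6 new=(9,17) → blocked by [8,16]×[16,18], reject
12. q=(31,16) nearest=3 d=18 new=(17,16) → add node 7 parent=3 cost=16
13. q=(17,13) nearest=7 d=3 new=(17,13) → add node 8 parent=7 cost=19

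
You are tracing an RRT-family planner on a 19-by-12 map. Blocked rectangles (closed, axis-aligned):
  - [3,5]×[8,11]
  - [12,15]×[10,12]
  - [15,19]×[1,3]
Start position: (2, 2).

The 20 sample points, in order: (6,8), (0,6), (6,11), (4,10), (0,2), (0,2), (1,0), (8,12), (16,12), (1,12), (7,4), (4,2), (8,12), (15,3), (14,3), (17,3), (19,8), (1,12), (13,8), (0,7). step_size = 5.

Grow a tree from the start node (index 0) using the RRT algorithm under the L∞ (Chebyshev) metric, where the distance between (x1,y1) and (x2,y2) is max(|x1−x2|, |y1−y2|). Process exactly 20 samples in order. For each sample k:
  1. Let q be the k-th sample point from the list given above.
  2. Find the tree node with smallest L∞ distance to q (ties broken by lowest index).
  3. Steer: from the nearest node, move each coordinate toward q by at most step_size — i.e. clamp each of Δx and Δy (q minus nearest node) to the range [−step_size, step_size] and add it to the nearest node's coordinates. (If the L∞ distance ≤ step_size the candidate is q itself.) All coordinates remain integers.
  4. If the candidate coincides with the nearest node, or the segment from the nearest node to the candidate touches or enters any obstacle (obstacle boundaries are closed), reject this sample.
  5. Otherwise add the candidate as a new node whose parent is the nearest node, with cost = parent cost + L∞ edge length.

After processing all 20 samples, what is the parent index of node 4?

1. q=(6,8) nearest=0 d=6 new=(6,7) → add node 1 parent=0 cost=5
2. q=(0,6) nearest=0 d=4 new=(0,6) → add node 2 parent=0 cost=4
3. q=(6,11) nearest=1 d=4 new=(6,11) → add node 3 parent=1 cost=9
4. q=(4,10) nearest=3 d=2 new=(4,10) → blocked by [3,5]×[8,11], reject
5. q=(0,2) nearest=0 d=2 new=(0,2) → add node 4 parent=0 cost=2
6. q=(0,2) nearest=4 d=0 → coincident, reject
7. q=(1,0) nearest=0 d=2 new=(1,0) → add node 5 parent=0 cost=2
8. q=(8,12) nearest=3 d=2 new=(8,12) → add node 6 parent=3 cost=11
9. q=(16,12) nearest=6 d=8 new=(13,12) → blocked by [12,15]×[10,12], reject
10. q=(1,12) nearest=1 d=5 new=(1,12) → blocked by [3,5]×[8,11], reject
11. q=(7,4) nearest=1 d=3 new=(7,4) → add node 7 parent=1 cost=8
12. q=(4,2) nearest=0 d=2 new=(4,2) → add node 8 parent=0 cost=2
13. q=(8,12) nearest=6 d=0 → coincident, reject
14. q=(15,3) nearest=7 d=8 new=(12,3) → add node 9 parent=7 cost=13
15. q=(14,3) nearest=9 d=2 new=(14,3) → add node 10 parent=9 cost=15
16. q=(17,3) nearest=10 d=3 new=(17,3) → blocked by [15,19]×[1,3], reject
17. q=(19,8) nearest=10 d=5 new=(19,8) → add node 11 parent=10 cost=20
18. q=(1,12) nearest=1 d=5 new=(1,12) → blocked by [3,5]×[8,11], reject
19. q=(13,8) nearest=6 d=5 new=(13,8) → add node 12 parent=6 cost=16
20. q=(0,7) nearest=2 d=1 new=(0,7) → add node 13 parent=2 cost=5

Parent of node 4: 0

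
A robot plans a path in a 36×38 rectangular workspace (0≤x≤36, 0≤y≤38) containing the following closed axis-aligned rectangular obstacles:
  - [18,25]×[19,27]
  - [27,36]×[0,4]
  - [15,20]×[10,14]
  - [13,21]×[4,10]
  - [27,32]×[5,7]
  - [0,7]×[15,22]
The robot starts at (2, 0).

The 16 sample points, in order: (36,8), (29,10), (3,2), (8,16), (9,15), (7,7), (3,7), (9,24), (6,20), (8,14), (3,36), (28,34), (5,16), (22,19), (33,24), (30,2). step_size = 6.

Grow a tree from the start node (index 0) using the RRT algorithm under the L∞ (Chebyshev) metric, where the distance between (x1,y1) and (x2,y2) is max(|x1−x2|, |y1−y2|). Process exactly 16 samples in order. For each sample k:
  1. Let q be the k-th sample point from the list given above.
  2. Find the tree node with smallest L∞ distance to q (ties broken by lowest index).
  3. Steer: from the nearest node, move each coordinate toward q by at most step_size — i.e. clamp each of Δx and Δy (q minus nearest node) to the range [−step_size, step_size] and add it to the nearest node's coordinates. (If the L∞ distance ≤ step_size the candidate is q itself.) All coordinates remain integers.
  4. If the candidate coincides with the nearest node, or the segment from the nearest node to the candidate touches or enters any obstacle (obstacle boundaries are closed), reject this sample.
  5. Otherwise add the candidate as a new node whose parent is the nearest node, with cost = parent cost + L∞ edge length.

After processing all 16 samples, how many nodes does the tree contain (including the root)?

1. q=(36,8) nearest=0 d=34 new=(8,6) → add node 1 parent=0 cost=6
2. q=(29,10) nearest=1 d=21 new=(14,10) → blocked by [13,21]×[4,10], reject
3. q=(3,2) nearest=0 d=2 new=(3,2) → add node 2 parent=0 cost=2
4. q=(8,16) nearest=1 d=10 new=(8,12) → add node 3 parent=1 cost=12
5. q=(9,15) nearest=3 d=3 new=(9,15) → add node 4 parent=3 cost=15
6. q=(7,7) nearest=1 d=1 new=(7,7) → add node 5 parent=1 cost=7
7. q=(3,7) nearest=5 d=4 new=(3,7) → add node 6 parent=5 cost=11
8. q=(9,24) nearest=4 d=9 new=(9,21) → add node 7 parent=4 cost=21
9. q=(6,20) nearest=7 d=3 new=(6,20) → blocked by [0,7]×[15,22], reject
10. q=(8,14) nearest=4 d=1 new=(8,14) → add node 8 parent=4 cost=16
11. q=(3,36) nearest=7 d=15 new=(3,27) → add node 9 parent=7 cost=27
12. q=(28,34) nearest=4 d=19 new=(15,21) → add node 10 parent=4 cost=21
13. q=(5,16) nearest=8 d=3 new=(5,16) → blocked by [0,7]×[15,22], reject
14. q=(22,19) nearest=10 d=7 new=(21,19) → blocked by [18,25]×[19,27], reject
15. q=(33,24) nearest=10 d=18 new=(21,24) → blocked by [18,25]×[19,27], reject
16. q=(30,2) nearest=10 d=19 new=(21,15) → add node 11 parent=10 cost=27

Node count: 12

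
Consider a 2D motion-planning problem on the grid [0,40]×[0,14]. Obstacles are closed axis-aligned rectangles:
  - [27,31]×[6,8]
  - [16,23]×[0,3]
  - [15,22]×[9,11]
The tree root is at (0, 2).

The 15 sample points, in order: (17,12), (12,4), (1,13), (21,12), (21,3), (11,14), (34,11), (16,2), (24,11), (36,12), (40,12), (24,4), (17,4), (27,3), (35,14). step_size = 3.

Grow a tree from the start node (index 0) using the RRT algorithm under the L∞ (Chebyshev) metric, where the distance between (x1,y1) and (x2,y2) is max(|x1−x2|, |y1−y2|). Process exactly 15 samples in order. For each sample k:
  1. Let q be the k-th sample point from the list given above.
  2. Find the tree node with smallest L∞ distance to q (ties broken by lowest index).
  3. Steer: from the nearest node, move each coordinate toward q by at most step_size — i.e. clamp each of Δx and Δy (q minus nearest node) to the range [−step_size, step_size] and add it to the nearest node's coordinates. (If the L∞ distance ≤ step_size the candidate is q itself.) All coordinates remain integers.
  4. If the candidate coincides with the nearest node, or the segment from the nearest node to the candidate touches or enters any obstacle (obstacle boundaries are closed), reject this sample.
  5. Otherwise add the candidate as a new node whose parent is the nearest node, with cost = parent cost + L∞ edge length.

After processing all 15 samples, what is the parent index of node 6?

1. q=(17,12) nearest=0 d=17 new=(3,5) → add node 1 parent=0 cost=3
2. q=(12,4) nearest=1 d=9 new=(6,4) → add node 2 parent=1 cost=6
3. q=(1,13) nearest=1 d=8 new=(1,8) → add node 3 parent=1 cost=6
4. q=(21,12) nearest=2 d=15 new=(9,7) → add node 4 parent=2 cost=9
5. q=(21,3) nearest=4 d=12 new=(12,4) → add node 5 parent=4 cost=12
6. q=(11,14) nearest=4 d=7 new=(11,10) → add node 6 parent=4 cost=12
7. q=(34,11) nearest=5 d=22 new=(15,7) → add node 7 parent=5 cost=15
8. q=(16,2) nearest=5 d=4 new=(15,2) → add node 8 parent=5 cost=15
9. q=(24,11) nearest=7 d=9 new=(18,10) → blocked by [15,22]×[9,11], reject
10. q=(36,12) nearest=7 d=21 new=(18,10) → blocked by [15,22]×[9,11], reject
11. q=(40,12) nearest=7 d=25 new=(18,10) → blocked by [15,22]×[9,11], reject
12. q=(24,4) nearest=7 d=9 new=(18,4) → add node 9 parent=7 cost=18
13. q=(17,4) nearest=9 d=1 new=(17,4) → add node 10 parent=9 cost=19
14. q=(27,3) nearest=9 d=9 new=(21,3) → blocked by [16,23]×[0,3], reject
15. q=(35,14) nearest=9 d=17 new=(21,7) → add node 11 parent=9 cost=21

Parent of node 6: 4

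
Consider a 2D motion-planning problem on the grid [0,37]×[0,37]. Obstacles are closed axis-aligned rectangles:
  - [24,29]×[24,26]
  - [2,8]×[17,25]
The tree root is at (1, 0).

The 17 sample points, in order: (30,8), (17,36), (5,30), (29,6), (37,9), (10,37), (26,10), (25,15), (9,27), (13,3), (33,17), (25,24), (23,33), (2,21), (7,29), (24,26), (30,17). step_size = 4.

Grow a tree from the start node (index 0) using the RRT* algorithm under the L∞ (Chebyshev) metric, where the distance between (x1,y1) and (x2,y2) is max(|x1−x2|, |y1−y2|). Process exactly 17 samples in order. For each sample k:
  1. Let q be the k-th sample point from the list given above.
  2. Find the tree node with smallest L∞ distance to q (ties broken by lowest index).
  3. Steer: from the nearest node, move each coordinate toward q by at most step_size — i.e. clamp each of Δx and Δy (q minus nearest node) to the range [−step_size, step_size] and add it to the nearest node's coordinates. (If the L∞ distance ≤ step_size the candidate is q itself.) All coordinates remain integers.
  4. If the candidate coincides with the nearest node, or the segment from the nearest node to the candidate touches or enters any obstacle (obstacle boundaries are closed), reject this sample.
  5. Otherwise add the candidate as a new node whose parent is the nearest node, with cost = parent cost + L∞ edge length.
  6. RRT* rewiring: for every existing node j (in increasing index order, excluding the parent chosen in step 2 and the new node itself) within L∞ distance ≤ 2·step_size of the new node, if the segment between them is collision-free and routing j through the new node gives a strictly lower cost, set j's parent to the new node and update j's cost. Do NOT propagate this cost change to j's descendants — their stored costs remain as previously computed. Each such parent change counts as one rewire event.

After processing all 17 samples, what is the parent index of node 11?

Parent of node 11: 8

1. q=(30,8) nearest=0 d=29 new=(5,4) → add node 1 parent=0 cost=4
2. q=(17,36) nearest=1 d=32 new=(9,8) → add node 2 parent=1 cost=8
3. q=(5,30) nearest=2 d=22 new=(5,12) → add node 3 parent=2 cost=12
4. q=(29,6) nearest=2 d=20 new=(13,6) → add node 4 parent=2 cost=12
5. q=(37,9) nearest=4 d=24 new=(17,9) → add node 5 parent=4 cost=16
6. q=(10,37) nearest=3 d=25 new=(9,16) → add node 6 parent=3 cost=16
7. q=(26,10) nearest=5 d=9 new=(21,10) → add node 7 parent=5 cost=20
8. q=(25,15) nearest=7 d=5 new=(25,14) → add node 8 parent=7 cost=24
9. q=(9,27) nearest=6 d=11 new=(9,20) → add node 9 parent=6 cost=20
10. q=(13,3) nearest=4 d=3 new=(13,3) → add node 10 parent=4 cost=15
11. q=(33,17) nearest=8 d=8 new=(29,17) → add node 11 parent=8 cost=28
12. q=(25,24) nearest=11 d=7 new=(25,21) → add node 12 parent=11 cost=32
13. q=(23,33) nearest=12 d=12 new=(23,25) → add node 13 parent=12 cost=36
14. q=(2,21) nearest=6 d=7 new=(5,20) → blocked by [2,8]×[17,25], reject
15. q=(7,29) nearest=9 d=9 new=(7,24) → blocked by [2,8]×[17,25], reject
16. q=(24,26) nearest=13 d=1 new=(24,26) → blocked by [24,29]×[24,26], reject
17. q=(30,17) nearest=11 d=1 new=(30,17) → add node 14 parent=11 cost=29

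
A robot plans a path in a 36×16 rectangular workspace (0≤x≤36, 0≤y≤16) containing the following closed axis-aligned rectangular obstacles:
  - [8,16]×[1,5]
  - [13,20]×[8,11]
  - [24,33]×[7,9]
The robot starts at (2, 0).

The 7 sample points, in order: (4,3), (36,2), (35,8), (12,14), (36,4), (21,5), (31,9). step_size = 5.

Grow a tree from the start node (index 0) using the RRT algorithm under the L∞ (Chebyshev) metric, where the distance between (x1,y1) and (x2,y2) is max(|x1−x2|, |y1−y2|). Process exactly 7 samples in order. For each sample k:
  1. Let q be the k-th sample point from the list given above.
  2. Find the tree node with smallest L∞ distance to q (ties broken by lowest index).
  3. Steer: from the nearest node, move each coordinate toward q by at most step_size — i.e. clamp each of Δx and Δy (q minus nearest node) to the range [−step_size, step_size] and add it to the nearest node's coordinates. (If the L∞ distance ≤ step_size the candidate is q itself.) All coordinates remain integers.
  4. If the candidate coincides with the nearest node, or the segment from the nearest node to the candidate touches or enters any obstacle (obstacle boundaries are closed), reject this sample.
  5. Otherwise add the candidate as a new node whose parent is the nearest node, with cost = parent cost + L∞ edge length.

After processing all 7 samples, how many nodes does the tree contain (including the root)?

Node count: 4

1. q=(4,3) nearest=0 d=3 new=(4,3) → add node 1 parent=0 cost=3
2. q=(36,2) nearest=1 d=32 new=(9,2) → blocked by [8,16]×[1,5], reject
3. q=(35,8) nearest=1 d=31 new=(9,8) → add node 2 parent=1 cost=8
4. q=(12,14) nearest=2 d=6 new=(12,13) → add node 3 parent=2 cost=13
5. q=(36,4) nearest=3 d=24 new=(17,8) → blocked by [13,20]×[8,11], reject
6. q=(21,5) nearest=3 d=9 new=(17,8) → blocked by [13,20]×[8,11], reject
7. q=(31,9) nearest=3 d=19 new=(17,9) → blocked by [13,20]×[8,11], reject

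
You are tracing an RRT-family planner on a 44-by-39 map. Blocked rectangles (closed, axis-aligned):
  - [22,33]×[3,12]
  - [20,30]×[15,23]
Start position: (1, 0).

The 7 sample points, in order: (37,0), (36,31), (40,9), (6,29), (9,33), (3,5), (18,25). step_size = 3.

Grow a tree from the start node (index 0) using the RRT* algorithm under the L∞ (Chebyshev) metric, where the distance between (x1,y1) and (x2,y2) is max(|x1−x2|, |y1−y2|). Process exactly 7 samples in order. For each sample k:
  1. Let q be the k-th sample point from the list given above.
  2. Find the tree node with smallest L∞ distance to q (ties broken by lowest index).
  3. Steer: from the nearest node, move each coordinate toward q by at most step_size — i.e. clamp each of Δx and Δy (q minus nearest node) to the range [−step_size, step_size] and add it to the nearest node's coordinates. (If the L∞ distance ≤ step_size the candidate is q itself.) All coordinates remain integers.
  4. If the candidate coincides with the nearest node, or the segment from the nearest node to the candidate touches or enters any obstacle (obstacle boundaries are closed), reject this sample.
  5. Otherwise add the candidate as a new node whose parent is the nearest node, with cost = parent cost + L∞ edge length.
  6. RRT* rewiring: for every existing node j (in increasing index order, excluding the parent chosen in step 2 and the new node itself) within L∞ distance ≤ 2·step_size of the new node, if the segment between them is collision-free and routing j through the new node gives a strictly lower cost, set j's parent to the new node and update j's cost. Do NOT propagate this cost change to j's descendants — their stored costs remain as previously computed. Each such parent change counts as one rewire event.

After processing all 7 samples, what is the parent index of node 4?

Parent of node 4: 3

1. q=(37,0) nearest=0 d=36 new=(4,0) → add node 1 parent=0 cost=3
2. q=(36,31) nearest=1 d=32 new=(7,3) → add node 2 parent=1 cost=6
3. q=(40,9) nearest=2 d=33 new=(10,6) → add node 3 parent=2 cost=9
4. q=(6,29) nearest=3 d=23 new=(7,9) → add node 4 parent=3 cost=12
5. q=(9,33) nearest=4 d=24 new=(9,12) → add node 5 parent=4 cost=15
6. q=(3,5) nearest=2 d=4 new=(4,5) → add node 6 parent=2 cost=9
7. q=(18,25) nearest=5 d=13 new=(12,15) → add node 7 parent=5 cost=18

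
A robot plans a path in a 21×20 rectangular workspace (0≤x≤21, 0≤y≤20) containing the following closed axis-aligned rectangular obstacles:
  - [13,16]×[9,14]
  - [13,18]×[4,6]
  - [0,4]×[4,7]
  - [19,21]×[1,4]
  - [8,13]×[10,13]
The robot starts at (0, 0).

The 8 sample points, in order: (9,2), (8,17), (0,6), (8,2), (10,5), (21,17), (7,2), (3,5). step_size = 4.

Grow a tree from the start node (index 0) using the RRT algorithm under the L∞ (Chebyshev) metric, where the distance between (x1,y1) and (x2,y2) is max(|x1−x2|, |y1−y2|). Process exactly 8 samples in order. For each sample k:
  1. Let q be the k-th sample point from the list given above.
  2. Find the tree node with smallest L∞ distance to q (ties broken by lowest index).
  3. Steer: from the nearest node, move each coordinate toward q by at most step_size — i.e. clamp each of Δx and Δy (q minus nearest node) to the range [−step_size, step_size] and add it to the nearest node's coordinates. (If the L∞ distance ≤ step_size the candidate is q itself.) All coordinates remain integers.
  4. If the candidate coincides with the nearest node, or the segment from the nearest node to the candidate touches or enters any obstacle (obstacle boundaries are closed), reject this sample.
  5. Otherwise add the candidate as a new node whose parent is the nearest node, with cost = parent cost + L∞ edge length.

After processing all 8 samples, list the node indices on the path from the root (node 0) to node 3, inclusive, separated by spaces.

1. q=(9,2) nearest=0 d=9 new=(4,2) → add node 1 parent=0 cost=4
2. q=(8,17) nearest=1 d=15 new=(8,6) → add node 2 parent=1 cost=8
3. q=(0,6) nearest=1 d=4 new=(0,6) → blocked by [0,4]×[4,7], reject
4. q=(8,2) nearest=1 d=4 new=(8,2) → add node 3 parent=1 cost=8
5. q=(10,5) nearest=2 d=2 new=(10,5) → add node 4 parent=2 cost=10
6. q=(21,17) nearest=4 d=12 new=(14,9) → blocked by [13,16]×[9,14], reject
7. q=(7,2) nearest=3 d=1 new=(7,2) → add node 5 parent=3 cost=9
8. q=(3,5) nearest=1 d=3 new=(3,5) → blocked by [0,4]×[4,7], reject

Path: 0 1 3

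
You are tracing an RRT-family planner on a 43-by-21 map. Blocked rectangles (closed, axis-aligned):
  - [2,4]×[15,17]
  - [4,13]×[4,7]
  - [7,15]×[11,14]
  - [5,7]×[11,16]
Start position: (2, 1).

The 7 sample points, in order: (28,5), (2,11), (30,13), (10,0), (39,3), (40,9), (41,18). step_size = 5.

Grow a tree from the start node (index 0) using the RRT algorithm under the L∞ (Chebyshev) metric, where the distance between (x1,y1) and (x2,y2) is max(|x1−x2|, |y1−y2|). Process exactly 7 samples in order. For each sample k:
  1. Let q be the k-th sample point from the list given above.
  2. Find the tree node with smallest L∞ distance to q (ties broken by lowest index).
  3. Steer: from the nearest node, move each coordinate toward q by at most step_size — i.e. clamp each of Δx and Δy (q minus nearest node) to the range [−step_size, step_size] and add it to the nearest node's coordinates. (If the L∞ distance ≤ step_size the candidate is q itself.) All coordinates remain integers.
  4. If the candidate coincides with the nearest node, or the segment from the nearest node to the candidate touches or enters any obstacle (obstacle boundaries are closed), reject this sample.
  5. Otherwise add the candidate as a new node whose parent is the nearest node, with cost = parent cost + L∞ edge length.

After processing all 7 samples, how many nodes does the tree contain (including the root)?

Node count: 4

1. q=(28,5) nearest=0 d=26 new=(7,5) → blocked by [4,13]×[4,7], reject
2. q=(2,11) nearest=0 d=10 new=(2,6) → add node 1 parent=0 cost=5
3. q=(30,13) nearest=0 d=28 new=(7,6) → blocked by [4,13]×[4,7], reject
4. q=(10,0) nearest=0 d=8 new=(7,0) → add node 2 parent=0 cost=5
5. q=(39,3) nearest=2 d=32 new=(12,3) → add node 3 parent=2 cost=10
6. q=(40,9) nearest=3 d=28 new=(17,8) → blocked by [4,13]×[4,7], reject
7. q=(41,18) nearest=3 d=29 new=(17,8) → blocked by [4,13]×[4,7], reject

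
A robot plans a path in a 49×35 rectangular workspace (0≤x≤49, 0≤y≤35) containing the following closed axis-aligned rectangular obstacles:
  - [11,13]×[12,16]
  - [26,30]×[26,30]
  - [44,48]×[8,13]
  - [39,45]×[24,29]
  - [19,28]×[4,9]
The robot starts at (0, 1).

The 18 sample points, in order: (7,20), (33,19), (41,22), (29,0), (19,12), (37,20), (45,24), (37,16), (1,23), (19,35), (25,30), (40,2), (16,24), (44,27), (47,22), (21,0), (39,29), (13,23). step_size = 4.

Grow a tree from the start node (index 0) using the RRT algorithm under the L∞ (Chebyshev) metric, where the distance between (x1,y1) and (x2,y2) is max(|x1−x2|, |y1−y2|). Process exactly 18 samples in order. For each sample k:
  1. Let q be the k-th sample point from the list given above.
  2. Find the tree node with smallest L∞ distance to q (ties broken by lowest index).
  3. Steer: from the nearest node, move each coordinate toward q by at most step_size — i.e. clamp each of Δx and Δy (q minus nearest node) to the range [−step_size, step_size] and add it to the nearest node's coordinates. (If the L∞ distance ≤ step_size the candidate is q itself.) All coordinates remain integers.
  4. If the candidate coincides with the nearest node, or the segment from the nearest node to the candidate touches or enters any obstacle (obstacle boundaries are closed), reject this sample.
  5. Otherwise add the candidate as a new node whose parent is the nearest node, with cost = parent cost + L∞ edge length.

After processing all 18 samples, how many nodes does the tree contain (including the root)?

1. q=(7,20) nearest=0 d=19 new=(4,5) → add node 1 parent=0 cost=4
2. q=(33,19) nearest=1 d=29 new=(8,9) → add node 2 parent=1 cost=8
3. q=(41,22) nearest=2 d=33 new=(12,13) → blocked by [11,13]×[12,16], reject
4. q=(29,0) nearest=2 d=21 new=(12,5) → add node 3 parent=2 cost=12
5. q=(19,12) nearest=3 d=7 new=(16,9) → add node 4 parent=3 cost=16
6. q=(37,20) nearest=4 d=21 new=(20,13) → add node 5 parent=4 cost=20
7. q=(45,24) nearest=5 d=25 new=(24,17) → add node 6 parent=5 cost=24
8. q=(37,16) nearest=6 d=13 new=(28,16) → add node 7 parent=6 cost=28
9. q=(1,23) nearest=2 d=14 new=(4,13) → add node 8 parent=2 cost=12
10. q=(19,35) nearest=6 d=18 new=(20,21) → add node 9 parent=6 cost=28
11. q=(25,30) nearest=9 d=9 new=(24,25) → add node 10 parent=9 cost=32
12. q=(40,2) nearest=7 d=14 new=(32,12) → add node 11 parent=7 cost=32
13. q=(16,24) nearest=9 d=4 new=(16,24) → add node 12 parent=9 cost=32
14. q=(44,27) nearest=11 d=15 new=(36,16) → add node 13 parent=11 cost=36
15. q=(47,22) nearest=13 d=11 new=(40,20) → add node 14 parent=13 cost=40
16. q=(21,0) nearest=3 d=9 new=(16,1) → add node 15 parent=3 cost=16
17. q=(39,29) nearest=14 d=9 new=(39,24) → blocked by [39,45]×[24,29], reject
18. q=(13,23) nearest=12 d=3 new=(13,23) → add node 16 parent=12 cost=35

Node count: 17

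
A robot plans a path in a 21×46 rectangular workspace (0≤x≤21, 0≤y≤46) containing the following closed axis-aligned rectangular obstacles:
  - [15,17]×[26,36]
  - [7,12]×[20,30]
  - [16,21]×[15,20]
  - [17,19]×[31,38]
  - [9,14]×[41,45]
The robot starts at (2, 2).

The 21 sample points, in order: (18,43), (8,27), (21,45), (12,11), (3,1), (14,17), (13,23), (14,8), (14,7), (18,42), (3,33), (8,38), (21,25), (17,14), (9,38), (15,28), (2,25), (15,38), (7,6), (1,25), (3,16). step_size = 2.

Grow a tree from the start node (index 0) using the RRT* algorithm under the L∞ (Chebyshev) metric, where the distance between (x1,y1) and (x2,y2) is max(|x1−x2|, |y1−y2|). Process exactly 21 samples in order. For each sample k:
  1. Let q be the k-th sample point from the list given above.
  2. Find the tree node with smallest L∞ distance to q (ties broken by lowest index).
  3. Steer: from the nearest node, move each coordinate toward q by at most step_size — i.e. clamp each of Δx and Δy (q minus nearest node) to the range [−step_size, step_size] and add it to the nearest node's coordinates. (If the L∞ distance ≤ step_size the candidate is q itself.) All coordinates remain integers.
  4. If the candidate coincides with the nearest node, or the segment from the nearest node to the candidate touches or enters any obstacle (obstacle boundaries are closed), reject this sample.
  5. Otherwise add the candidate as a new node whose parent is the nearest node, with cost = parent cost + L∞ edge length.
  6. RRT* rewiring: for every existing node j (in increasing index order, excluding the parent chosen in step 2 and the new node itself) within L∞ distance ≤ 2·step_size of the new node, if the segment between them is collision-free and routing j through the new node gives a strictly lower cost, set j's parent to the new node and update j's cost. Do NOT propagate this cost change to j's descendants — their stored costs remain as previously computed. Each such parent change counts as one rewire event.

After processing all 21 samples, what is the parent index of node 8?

Parent of node 8: 4

1. q=(18,43) nearest=0 d=41 new=(4,4) → add node 1 parent=0 cost=2
2. q=(8,27) nearest=1 d=23 new=(6,6) → add node 2 parent=1 cost=4
3. q=(21,45) nearest=2 d=39 new=(8,8) → add node 3 parent=2 cost=6
4. q=(12,11) nearest=3 d=4 new=(10,10) → add node 4 parent=3 cost=8
5. q=(3,1) nearest=0 d=1 new=(3,1) → add node 5 parent=0 cost=1
6. q=(14,17) nearest=4 d=7 new=(12,12) → add node 6 parent=4 cost=10
7. q=(13,23) nearest=6 d=11 new=(13,14) → add node 7 parent=6 cost=12
8. q=(14,8) nearest=4 d=4 new=(12,8) → add node 8 parent=4 cost=10
9. q=(14,7) nearest=8 d=2 new=(14,7) → add node 9 parent=8 cost=12
10. q=(18,42) nearest=7 d=28 new=(15,16) → add node 10 parent=7 cost=14
11. q=(3,33) nearest=10 d=17 new=(13,18) → add node 11 parent=10 cost=16
12. q=(8,38) nearest=11 d=20 new=(11,20) → blocked by [7,12]×[20,30], reject
13. q=(21,25) nearest=11 d=8 new=(15,20) → add node 12 parent=11 cost=18
14. q=(17,14) nearest=10 d=2 new=(17,14) → blocked by [16,21]×[15,20], reject
15. q=(9,38) nearest=12 d=18 new=(13,22) → add node 13 parent=12 cost=20
16. q=(15,28) nearest=13 d=6 new=(15,24) → add node 14 parent=13 cost=22
17. q=(2,25) nearest=7 d=11 new=(11,16) → add node 15 parent=7 cost=14
18. q=(15,38) nearest=14 d=14 new=(15,26) → blocked by [15,17]×[26,36], reject
19. q=(7,6) nearest=2 d=1 new=(7,6) → add node 16 parent=2 cost=5
20. q=(1,25) nearest=15 d=10 new=(9,18) → add node 17 parent=15 cost=16
21. q=(3,16) nearest=17 d=6 new=(7,16) → add node 18 parent=17 cost=18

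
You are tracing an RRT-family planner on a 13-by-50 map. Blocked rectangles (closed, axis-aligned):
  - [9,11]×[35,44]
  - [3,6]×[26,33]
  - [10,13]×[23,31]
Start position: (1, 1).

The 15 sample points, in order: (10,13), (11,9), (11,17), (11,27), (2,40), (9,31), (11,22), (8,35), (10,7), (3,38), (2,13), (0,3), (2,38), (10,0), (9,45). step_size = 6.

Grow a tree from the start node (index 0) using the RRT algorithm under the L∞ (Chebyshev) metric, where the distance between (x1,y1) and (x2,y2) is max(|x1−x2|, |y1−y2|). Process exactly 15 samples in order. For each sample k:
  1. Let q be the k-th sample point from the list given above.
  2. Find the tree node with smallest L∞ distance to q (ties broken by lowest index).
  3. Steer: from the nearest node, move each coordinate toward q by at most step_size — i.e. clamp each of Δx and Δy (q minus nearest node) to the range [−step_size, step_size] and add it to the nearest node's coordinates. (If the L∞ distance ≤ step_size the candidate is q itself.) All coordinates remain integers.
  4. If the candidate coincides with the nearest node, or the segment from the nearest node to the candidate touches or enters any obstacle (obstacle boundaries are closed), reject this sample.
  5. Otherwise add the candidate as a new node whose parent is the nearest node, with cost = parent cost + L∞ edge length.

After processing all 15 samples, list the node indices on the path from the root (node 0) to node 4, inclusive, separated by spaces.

Path: 0 1 2 3 4

1. q=(10,13) nearest=0 d=12 new=(7,7) → add node 1 parent=0 cost=6
2. q=(11,9) nearest=1 d=4 new=(11,9) → add node 2 parent=1 cost=10
3. q=(11,17) nearest=2 d=8 new=(11,15) → add node 3 parent=2 cost=16
4. q=(11,27) nearest=3 d=12 new=(11,21) → add node 4 parent=3 cost=22
5. q=(2,40) nearest=4 d=19 new=(5,27) → blocked by [3,6]×[26,33], reject
6. q=(9,31) nearest=4 d=10 new=(9,27) → blocked by [10,13]×[23,31], reject
7. q=(11,22) nearest=4 d=1 new=(11,22) → add node 5 parent=4 cost=23
8. q=(8,35) nearest=5 d=13 new=(8,28) → blocked by [10,13]×[23,31], reject
9. q=(10,7) nearest=2 d=2 new=(10,7) → add node 6 parent=2 cost=12
10. q=(3,38) nearest=5 d=16 new=(5,28) → blocked by [3,6]×[26,33], reject
11. q=(2,13) nearest=1 d=6 new=(2,13) → add node 7 parent=1 cost=12
12. q=(0,3) nearest=0 d=2 new=(0,3) → add node 8 parent=0 cost=2
13. q=(2,38) nearest=5 d=16 new=(5,28) → blocked by [3,6]×[26,33], reject
14. q=(10,0) nearest=1 d=7 new=(10,1) → add node 9 parent=1 cost=12
15. q=(9,45) nearest=5 d=23 new=(9,28) → blocked by [10,13]×[23,31], reject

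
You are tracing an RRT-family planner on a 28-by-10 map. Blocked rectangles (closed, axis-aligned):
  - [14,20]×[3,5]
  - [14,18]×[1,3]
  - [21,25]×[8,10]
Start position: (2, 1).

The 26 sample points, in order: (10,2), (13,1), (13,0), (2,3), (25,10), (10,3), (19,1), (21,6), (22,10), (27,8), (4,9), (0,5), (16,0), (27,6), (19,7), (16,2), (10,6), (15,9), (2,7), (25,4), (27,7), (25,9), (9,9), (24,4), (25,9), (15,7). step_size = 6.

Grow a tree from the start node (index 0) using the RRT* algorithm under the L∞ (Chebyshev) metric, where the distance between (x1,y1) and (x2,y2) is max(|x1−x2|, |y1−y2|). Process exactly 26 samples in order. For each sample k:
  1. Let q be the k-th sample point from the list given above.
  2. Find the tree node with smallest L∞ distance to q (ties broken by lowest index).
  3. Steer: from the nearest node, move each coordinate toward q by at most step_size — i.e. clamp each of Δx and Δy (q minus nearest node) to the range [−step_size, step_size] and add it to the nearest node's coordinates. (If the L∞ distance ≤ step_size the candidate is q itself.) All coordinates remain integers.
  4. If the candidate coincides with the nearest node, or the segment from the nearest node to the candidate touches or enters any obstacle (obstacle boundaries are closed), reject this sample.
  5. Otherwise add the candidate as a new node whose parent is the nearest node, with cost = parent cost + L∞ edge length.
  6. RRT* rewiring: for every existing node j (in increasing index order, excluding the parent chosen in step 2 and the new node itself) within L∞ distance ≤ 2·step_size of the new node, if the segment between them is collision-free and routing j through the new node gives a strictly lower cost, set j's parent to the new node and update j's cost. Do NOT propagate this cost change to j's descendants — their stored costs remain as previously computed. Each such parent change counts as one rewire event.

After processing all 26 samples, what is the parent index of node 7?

Parent of node 7: 4

1. q=(10,2) nearest=0 d=8 new=(8,2) → add node 1 parent=0 cost=6
2. q=(13,1) nearest=1 d=5 new=(13,1) → add node 2 parent=1 cost=11
3. q=(13,0) nearest=2 d=1 new=(13,0) → add node 3 parent=2 cost=12
4. q=(2,3) nearest=0 d=2 new=(2,3) → add node 4 parent=0 cost=2
5. q=(25,10) nearest=2 d=12 new=(19,7) → blocked by [14,20]×[3,5], reject
6. q=(10,3) nearest=1 d=2 new=(10,3) → add node 5 parent=1 cost=8; rewire 3→5 (11<12)
7. q=(19,1) nearest=2 d=6 new=(19,1) → blocked by [14,18]×[1,3], reject
8. q=(21,6) nearest=2 d=8 new=(19,6) → blocked by [14,20]×[3,5], reject
9. q=(22,10) nearest=2 d=9 new=(19,7) → blocked by [14,20]×[3,5], reject
10. q=(27,8) nearest=2 d=14 new=(19,7) → blocked by [14,20]×[3,5], reject
11. q=(4,9) nearest=4 d=6 new=(4,9) → add node 6 parent=4 cost=8
12. q=(0,5) nearest=4 d=2 new=(0,5) → add node 7 parent=4 cost=4
13. q=(16,0) nearest=2 d=3 new=(16,0) → add node 8 parent=2 cost=14
14. q=(27,6) nearest=8 d=11 new=(22,6) → blocked by [14,20]×[3,5], reject
15. q=(19,7) nearest=2 d=6 new=(19,7) → blocked by [14,20]×[3,5], reject
16. q=(16,2) nearest=8 d=2 new=(16,2) → blocked by [14,18]×[1,3], reject
17. q=(10,6) nearest=5 d=3 new=(10,6) → add node 9 parent=5 cost=11
18. q=(15,9) nearest=9 d=5 new=(15,9) → add node 10 parent=9 cost=16
19. q=(2,7) nearest=6 d=2 new=(2,7) → add node 11 parent=6 cost=10
20. q=(25,4) nearest=8 d=9 new=(22,4) → blocked by [14,18]×[1,3], reject
21. q=(27,7) nearest=8 d=11 new=(22,6) → blocked by [14,20]×[3,5], reject
22. q=(25,9) nearest=8 d=9 new=(22,6) → blocked by [14,20]×[3,5], reject
23. q=(9,9) nearest=9 d=3 new=(9,9) → add node 12 parent=9 cost=14
24. q=(24,4) nearest=8 d=8 new=(22,4) → blocked by [14,18]×[1,3], reject
25. q=(25,9) nearest=8 d=9 new=(22,6) → blocked by [14,20]×[3,5], reject
26. q=(15,7) nearest=10 d=2 new=(15,7) → add node 13 parent=10 cost=18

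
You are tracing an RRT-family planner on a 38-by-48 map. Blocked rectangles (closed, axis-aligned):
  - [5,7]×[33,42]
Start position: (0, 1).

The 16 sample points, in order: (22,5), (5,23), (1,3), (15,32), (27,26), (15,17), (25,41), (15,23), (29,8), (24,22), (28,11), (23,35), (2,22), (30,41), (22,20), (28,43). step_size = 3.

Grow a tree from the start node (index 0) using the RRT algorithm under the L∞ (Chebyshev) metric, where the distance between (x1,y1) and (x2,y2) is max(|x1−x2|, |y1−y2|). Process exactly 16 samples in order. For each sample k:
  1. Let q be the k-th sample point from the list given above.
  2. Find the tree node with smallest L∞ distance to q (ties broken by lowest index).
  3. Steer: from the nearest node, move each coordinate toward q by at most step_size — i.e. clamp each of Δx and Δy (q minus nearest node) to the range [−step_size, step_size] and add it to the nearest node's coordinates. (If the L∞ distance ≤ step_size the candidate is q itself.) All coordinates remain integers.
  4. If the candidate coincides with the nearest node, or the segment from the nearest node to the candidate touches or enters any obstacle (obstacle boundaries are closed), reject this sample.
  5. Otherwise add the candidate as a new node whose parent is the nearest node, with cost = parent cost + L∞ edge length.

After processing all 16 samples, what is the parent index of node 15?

1. q=(22,5) nearest=0 d=22 new=(3,4) → add node 1 parent=0 cost=3
2. q=(5,23) nearest=1 d=19 new=(5,7) → add node 2 parent=1 cost=6
3. q=(1,3) nearest=0 d=2 new=(1,3) → add node 3 parent=0 cost=2
4. q=(15,32) nearest=2 d=25 new=(8,10) → add node 4 parent=2 cost=9
5. q=(27,26) nearest=4 d=19 new=(11,13) → add node 5 parent=4 cost=12
6. q=(15,17) nearest=5 d=4 new=(14,16) → add node 6 parent=5 cost=15
7. q=(25,41) nearest=6 d=25 new=(17,19) → add node 7 parent=6 cost=18
8. q=(15,23) nearest=7 d=4 new=(15,22) → add node 8 parent=7 cost=21
9. q=(29,8) nearest=7 d=12 new=(20,16) → add node 9 parent=7 cost=21
10. q=(24,22) nearest=9 d=6 new=(23,19) → add node 10 parent=9 cost=24
11. q=(28,11) nearest=9 d=8 new=(23,13) → add node 11 parent=9 cost=24
12. q=(23,35) nearest=8 d=13 new=(18,25) → add node 12 parent=8 cost=24
13. q=(2,22) nearest=5 d=9 new=(8,16) → add node 13 parent=5 cost=15
14. q=(30,41) nearest=12 d=16 new=(21,28) → add node 14 parent=12 cost=27
15. q=(22,20) nearest=10 d=1 new=(22,20) → add node 15 parent=10 cost=25
16. q=(28,43) nearest=14 d=15 new=(24,31) → add node 16 parent=14 cost=30

Parent of node 15: 10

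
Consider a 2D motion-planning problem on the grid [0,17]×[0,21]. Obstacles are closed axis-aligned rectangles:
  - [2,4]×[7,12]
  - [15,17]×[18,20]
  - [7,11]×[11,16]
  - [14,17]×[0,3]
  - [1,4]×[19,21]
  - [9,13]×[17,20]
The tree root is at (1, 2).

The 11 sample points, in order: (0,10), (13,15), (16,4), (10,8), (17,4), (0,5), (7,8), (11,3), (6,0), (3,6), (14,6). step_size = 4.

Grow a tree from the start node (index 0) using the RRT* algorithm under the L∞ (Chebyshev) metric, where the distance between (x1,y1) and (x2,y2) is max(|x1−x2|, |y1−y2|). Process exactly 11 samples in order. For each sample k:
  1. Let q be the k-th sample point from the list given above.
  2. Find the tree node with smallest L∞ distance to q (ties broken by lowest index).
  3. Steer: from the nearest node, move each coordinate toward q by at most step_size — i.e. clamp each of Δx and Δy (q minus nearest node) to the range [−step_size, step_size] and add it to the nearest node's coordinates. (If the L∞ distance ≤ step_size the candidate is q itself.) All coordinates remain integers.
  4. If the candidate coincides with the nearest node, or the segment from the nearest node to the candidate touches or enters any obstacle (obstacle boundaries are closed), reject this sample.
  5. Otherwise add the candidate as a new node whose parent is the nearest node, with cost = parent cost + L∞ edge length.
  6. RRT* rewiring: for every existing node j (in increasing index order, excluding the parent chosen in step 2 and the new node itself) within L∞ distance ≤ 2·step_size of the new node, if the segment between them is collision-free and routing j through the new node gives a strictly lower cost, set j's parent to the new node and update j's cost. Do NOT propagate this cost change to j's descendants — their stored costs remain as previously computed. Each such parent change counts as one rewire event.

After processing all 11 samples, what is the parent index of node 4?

1. q=(0,10) nearest=0 d=8 new=(0,6) → add node 1 parent=0 cost=4
2. q=(13,15) nearest=0 d=13 new=(5,6) → add node 2 parent=0 cost=4
3. q=(16,4) nearest=2 d=11 new=(9,4) → add node 3 parent=2 cost=8
4. q=(10,8) nearest=3 d=4 new=(10,8) → add node 4 parent=3 cost=12
5. q=(17,4) nearest=4 d=7 new=(14,4) → add node 5 parent=4 cost=16
6. q=(0,5) nearest=1 d=1 new=(0,5) → add node 6 parent=1 cost=5
7. q=(7,8) nearest=2 d=2 new=(7,8) → add node 7 parent=2 cost=6; rewire 4→7 (9<12); rewire 5→7 (13<16)
8. q=(11,3) nearest=3 d=2 new=(11,3) → add node 8 parent=3 cost=10
9. q=(6,0) nearest=3 d=4 new=(6,0) → add node 9 parent=3 cost=12
10. q=(3,6) nearest=2 d=2 new=(3,6) → add node 10 parent=2 cost=6
11. q=(14,6) nearest=5 d=2 new=(14,6) → add node 11 parent=5 cost=15

Parent of node 4: 7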